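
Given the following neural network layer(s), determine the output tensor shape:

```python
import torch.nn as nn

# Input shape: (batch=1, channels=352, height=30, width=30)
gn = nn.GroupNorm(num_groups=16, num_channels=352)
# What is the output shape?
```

Input: (1, 352, 30, 30) -> Output: (1, 352, 30, 30)

Answer: (1, 352, 30, 30)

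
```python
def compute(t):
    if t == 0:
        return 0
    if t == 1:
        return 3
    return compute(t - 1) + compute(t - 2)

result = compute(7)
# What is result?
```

Build up from base cases: compute(0)=0, compute(1)=3, compute(2)=3, compute(3)=6, compute(4)=9, compute(5)=15, compute(6)=24, ..., compute(7)=39

Answer: 39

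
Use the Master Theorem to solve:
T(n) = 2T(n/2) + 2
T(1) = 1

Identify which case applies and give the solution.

a=2, b=2, f(n)=2. log_2(2) = 1. Since c=0 < 1, Case 1 applies: T(n) = Θ(n^log_b(a)) = O(n).

Answer: O(n) - Case 1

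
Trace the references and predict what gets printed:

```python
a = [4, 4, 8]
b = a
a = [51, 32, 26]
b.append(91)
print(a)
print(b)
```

Key concept: rebinding vs mutation: a is rebound to a new list, b still points at the original.
Step by step:
`a = [4, 4, 8]` → a = [4, 4, 8]
`b = a` → b = [4, 4, 8] (same object as a)
`a = [51, 32, 26]` → a = [51, 32, 26]
`b.append(91)` → b = [4, 4, 8, 91]
`print(a)` → prints [51, 32, 26]
`print(b)` → prints [4, 4, 8, 91]

Answer:
[51, 32, 26]
[4, 4, 8, 91]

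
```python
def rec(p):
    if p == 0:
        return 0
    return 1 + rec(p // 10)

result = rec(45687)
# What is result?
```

Count of digits of 45687: 5

Answer: 5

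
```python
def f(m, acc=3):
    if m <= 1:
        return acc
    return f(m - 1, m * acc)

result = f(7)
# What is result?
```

Accumulator trace (n, acc): (7, 3) -> (6, 21) -> (5, 126) -> (4, 630) -> (3, 2520) -> (2, 7560) -> (1, 15120) -> return 15120

Answer: 15120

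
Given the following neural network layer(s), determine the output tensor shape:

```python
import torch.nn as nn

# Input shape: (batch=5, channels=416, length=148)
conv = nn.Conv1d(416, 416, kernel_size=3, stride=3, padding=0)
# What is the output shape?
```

Input: (5, 416, 148) -> Output: (5, 416, 49)

Answer: (5, 416, 49)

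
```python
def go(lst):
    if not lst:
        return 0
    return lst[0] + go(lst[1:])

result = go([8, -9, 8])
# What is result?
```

8 + (-9) + 8 + 0 = 7

Answer: 7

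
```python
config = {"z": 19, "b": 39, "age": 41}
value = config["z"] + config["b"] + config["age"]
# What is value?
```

Trace:
`config = {"z": 19, "b": 39, "age": 41}` → config = {'z': 19, 'b': 39, 'age': 41}
`value = config["z"] + config["b"] + config["age"]` → value = 99
So value = 99

Answer: 99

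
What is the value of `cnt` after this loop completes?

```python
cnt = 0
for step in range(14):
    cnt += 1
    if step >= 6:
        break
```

Loop breaks when step reaches 6, cnt is 7
`cnt` takes the values: 0 → 1 → 2 → 3 → 4 → 5 → 6 → 7

Answer: 7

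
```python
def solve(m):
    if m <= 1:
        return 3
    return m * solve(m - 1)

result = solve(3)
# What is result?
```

solve(3) = 3 * 2 * 3 = 18

Answer: 18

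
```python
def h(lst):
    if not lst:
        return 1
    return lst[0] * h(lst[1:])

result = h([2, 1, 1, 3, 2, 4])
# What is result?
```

Product over [2, 1, 1, 3, 2, 4] = 2 * 1 * 1 * 3 * 2 * 4 = 48

Answer: 48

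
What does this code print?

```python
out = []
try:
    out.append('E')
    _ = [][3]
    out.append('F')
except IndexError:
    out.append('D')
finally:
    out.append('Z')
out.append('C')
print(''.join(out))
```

Execution trace: 'E' (try body) → 'D' (except IndexError) → 'Z' (finally) → 'C' (after the try/except). Output: EDZC

Answer: EDZC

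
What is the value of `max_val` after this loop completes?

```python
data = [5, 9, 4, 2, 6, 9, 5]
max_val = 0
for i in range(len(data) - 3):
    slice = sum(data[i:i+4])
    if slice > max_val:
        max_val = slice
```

Max sum of 4-element window in [5, 9, 4, 2, 6, 9, 5]
`max_val` takes the values: 0 → 20 → 21 → 22

Answer: 22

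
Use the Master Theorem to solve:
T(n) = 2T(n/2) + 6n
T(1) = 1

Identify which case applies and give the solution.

a=2, b=2, f(n)=6n. log_2(2) = 1. Since c=1 = 1, Case 2 applies: T(n) = Θ(n^log_b(a) · log n) = O(n log n).

Answer: O(n log n) - Case 2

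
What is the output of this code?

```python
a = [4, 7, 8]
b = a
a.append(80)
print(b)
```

Key concept: basic list aliasing.
Step by step:
`a = [4, 7, 8]` → a = [4, 7, 8]
`b = a` → b = [4, 7, 8] (same object as a)
`a.append(80)` → a = [4, 7, 8, 80] (same object as b); b = [4, 7, 8, 80] (same object as a)
`print(b)` → prints [4, 7, 8, 80]

Answer: [4, 7, 8, 80]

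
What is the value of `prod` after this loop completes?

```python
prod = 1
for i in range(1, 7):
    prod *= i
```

6! = 720
`prod` takes the values: 1 → 2 → 6 → 24 → 120 → 720

Answer: 720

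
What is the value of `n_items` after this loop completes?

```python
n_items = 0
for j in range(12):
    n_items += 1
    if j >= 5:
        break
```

Loop breaks when j reaches 5, n_items is 6
`n_items` takes the values: 0 → 1 → 2 → 3 → 4 → 5 → 6

Answer: 6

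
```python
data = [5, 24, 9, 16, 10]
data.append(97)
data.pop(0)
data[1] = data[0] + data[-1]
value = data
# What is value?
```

Trace:
`data = [5, 24, 9, 16, 10]` → data = [5, 24, 9, 16, 10]
`data.append(97)` → data = [5, 24, 9, 16, 10, 97]
`data.pop(0)` → data = [24, 9, 16, 10, 97]
`data[1] = data[0] + data[-1]` → data = [24, 121, 16, 10, 97]
`value = data` → value = [24, 121, 16, 10, 97]
So value = [24, 121, 16, 10, 97]

Answer: [24, 121, 16, 10, 97]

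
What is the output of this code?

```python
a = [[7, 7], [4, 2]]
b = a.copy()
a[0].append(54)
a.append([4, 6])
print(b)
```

Key concept: shallow copy with nested lists.
Step by step:
`a = [[7, 7], [4, 2]]` → a = [[7, 7], [4, 2]]
`b = a.copy()` → b = [[7, 7], [4, 2]]
`a[0].append(54)` → a = [[7, 7, 54], [4, 2]]; b = [[7, 7, 54], [4, 2]]
`a.append([4, 6])` → a = [[7, 7, 54], [4, 2], [4, 6]]
`print(b)` → prints [[7, 7, 54], [4, 2]]

Answer: [[7, 7, 54], [4, 2]]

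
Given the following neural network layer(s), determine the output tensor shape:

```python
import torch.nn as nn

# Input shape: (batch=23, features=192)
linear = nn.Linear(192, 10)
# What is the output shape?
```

Input: (23, 192) -> Output: (23, 10)

Answer: (23, 10)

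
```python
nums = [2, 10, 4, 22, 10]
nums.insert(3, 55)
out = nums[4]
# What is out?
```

Trace:
`nums = [2, 10, 4, 22, 10]` → nums = [2, 10, 4, 22, 10]
`nums.insert(3, 55)` → nums = [2, 10, 4, 55, 22, 10]
`out = nums[4]` → out = 22
So out = 22

Answer: 22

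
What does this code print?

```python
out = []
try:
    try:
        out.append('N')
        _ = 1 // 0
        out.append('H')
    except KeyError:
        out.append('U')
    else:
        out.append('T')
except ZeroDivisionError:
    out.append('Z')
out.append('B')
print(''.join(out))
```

Execution trace: 'N' (inner try body) → 'Z' (outer except ZeroDivisionError) → 'B' (after the try/except). Output: NZB

Answer: NZB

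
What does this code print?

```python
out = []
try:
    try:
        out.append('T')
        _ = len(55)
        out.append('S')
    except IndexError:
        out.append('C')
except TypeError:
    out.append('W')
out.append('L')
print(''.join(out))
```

Execution trace: 'T' (try body) → 'W' (outer except TypeError) → 'L' (after the try/except). Output: TWL

Answer: TWL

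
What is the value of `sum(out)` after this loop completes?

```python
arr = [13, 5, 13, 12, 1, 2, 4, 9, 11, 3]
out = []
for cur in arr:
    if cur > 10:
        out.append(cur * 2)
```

Sum of doubled values > 10
`out` takes the values: [] → [26] → [26, 26] → [26, 26, 24] → [26, 26, 24, 22]
So `sum(out)` = 98

Answer: 98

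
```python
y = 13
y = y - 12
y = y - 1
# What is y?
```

Trace:
`y = 13` → y = 13
`y = y - 12` → y = 1
`y = y - 1` → y = 0
So y = 0

Answer: 0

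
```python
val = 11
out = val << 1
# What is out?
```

Trace:
`val = 11` → val = 11
`out = val << 1` → out = 22
So out = 22

Answer: 22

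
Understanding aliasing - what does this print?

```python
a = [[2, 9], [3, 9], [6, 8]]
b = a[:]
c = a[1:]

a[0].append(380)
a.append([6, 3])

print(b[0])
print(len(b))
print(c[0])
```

Key concept: slice with nested mutation.
Step by step:
`a = [[2, 9], [3, 9], [6, 8]]` → a = [[2, 9], [3, 9], [6, 8]]
`b = a[:]` → b = [[2, 9], [3, 9], [6, 8]]
`c = a[1:]` → c = [[3, 9], [6, 8]]
`a[0].append(380)` → a = [[2, 9, 380], [3, 9], [6, 8]]; b = [[2, 9, 380], [3, 9], [6, 8]]
`a.append([6, 3])` → a = [[2, 9, 380], [3, 9], [6, 8], [6, 3]]
`print(b[0])` → prints [2, 9, 380]
`print(len(b))` → prints 3
`print(c[0])` → prints [3, 9]

Answer:
[2, 9, 380]
3
[3, 9]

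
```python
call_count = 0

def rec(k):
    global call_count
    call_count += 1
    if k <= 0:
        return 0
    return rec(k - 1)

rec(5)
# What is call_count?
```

Linear recursion stepping by 1: 6 calls from k=5 down to ≤0.

Answer: 6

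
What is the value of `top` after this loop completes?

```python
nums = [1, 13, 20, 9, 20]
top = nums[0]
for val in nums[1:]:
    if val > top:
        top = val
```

Maximum of [1, 13, 20, 9, 20]
`top` takes the values: 1 → 13 → 20

Answer: 20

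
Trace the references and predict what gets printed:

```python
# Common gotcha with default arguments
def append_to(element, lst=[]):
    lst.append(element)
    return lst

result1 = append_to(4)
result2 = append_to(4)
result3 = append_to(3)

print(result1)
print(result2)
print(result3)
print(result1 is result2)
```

Key concept: mutable default argument gotcha.
Step by step:
`result1 = append_to(4)` → result1 = [4]
`result2 = append_to(4)` → result1 = [4, 4] (same object as result2); result2 = [4, 4] (same object as result1)
`result3 = append_to(3)` → result1 = [4, 4, 3] (same object as result2, result3); result2 = [4, 4, 3] (same object as result1, result3); result3 = [4, 4, 3] (same object as result1, result2)
`print(result1)` → prints [4, 4, 3]
`print(result2)` → prints [4, 4, 3]
`print(result3)` → prints [4, 4, 3]
`print(result1 is result2)` → prints True

Answer:
[4, 4, 3]
[4, 4, 3]
[4, 4, 3]
True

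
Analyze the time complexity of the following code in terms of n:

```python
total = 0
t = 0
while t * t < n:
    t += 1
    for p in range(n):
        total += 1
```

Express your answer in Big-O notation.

Each loop level contributes: √n × n. Multiplying the contributions gives O(n√n).

Answer: O(n√n)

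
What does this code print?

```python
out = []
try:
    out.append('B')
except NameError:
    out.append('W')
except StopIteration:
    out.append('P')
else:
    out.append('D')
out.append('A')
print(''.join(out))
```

Execution trace: 'B' (try body, no exception) → 'D' (else) → 'A' (after the try/except). Output: BDA

Answer: BDA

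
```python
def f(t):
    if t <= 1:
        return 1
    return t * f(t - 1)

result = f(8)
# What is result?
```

f(8) = 8 * 7 * 6 * 5 * 4 * 3 * 2 * 1 = 40320

Answer: 40320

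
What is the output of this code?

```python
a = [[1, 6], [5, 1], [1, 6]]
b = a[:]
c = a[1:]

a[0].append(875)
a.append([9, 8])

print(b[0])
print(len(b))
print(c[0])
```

Key concept: slice with nested mutation.
Step by step:
`a = [[1, 6], [5, 1], [1, 6]]` → a = [[1, 6], [5, 1], [1, 6]]
`b = a[:]` → b = [[1, 6], [5, 1], [1, 6]]
`c = a[1:]` → c = [[5, 1], [1, 6]]
`a[0].append(875)` → a = [[1, 6, 875], [5, 1], [1, 6]]; b = [[1, 6, 875], [5, 1], [1, 6]]
`a.append([9, 8])` → a = [[1, 6, 875], [5, 1], [1, 6], [9, 8]]
`print(b[0])` → prints [1, 6, 875]
`print(len(b))` → prints 3
`print(c[0])` → prints [5, 1]

Answer:
[1, 6, 875]
3
[5, 1]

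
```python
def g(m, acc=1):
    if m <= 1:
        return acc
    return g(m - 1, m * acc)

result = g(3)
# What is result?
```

Accumulator trace (n, acc): (3, 1) -> (2, 3) -> (1, 6) -> return 6

Answer: 6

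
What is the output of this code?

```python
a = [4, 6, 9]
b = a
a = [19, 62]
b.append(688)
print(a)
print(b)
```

Key concept: rebinding vs mutation: a is rebound to a new list, b still points at the original.
Step by step:
`a = [4, 6, 9]` → a = [4, 6, 9]
`b = a` → b = [4, 6, 9] (same object as a)
`a = [19, 62]` → a = [19, 62]
`b.append(688)` → b = [4, 6, 9, 688]
`print(a)` → prints [19, 62]
`print(b)` → prints [4, 6, 9, 688]

Answer:
[19, 62]
[4, 6, 9, 688]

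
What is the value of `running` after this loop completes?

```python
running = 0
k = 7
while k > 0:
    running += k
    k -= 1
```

Sum 7 down to 1
`running` takes the values: 0 → 7 → 13 → 18 → 22 → 25 → 27 → 28

Answer: 28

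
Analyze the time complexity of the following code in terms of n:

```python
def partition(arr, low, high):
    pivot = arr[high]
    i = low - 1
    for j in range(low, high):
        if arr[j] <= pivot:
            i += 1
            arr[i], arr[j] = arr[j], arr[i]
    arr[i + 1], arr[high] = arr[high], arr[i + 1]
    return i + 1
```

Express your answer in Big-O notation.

This is Lomuto partition (single pass over [low, high), where n = high - low). Time complexity: O(n).

Answer: O(n)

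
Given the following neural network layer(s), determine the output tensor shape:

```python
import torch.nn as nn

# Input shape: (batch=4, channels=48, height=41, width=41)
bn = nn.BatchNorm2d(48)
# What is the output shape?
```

Input: (4, 48, 41, 41) -> Output: (4, 48, 41, 41)

Answer: (4, 48, 41, 41)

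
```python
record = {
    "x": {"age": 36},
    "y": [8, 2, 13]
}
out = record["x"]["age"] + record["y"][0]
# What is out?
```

Trace:
`record = { ...` → record = {'x': {'age': 36}, 'y': [8, 2, 13]}
`out = record["x"]["age"] + record["y"][0]` → out = 44
So out = 44

Answer: 44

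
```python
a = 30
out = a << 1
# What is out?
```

Trace:
`a = 30` → a = 30
`out = a << 1` → out = 60
So out = 60

Answer: 60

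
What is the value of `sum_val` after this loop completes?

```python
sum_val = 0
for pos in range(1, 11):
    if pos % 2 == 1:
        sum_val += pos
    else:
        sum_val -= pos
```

Add odd, subtract even
`sum_val` takes the values: 0 → 1 → -1 → 2 → -2 → 3 → -3 → 4 → -4 → 5 → -5

Answer: -5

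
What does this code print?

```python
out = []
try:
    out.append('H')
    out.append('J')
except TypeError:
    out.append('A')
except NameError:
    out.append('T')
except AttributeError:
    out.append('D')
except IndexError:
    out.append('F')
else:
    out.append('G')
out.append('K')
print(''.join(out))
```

Execution trace: 'H' (try body) → 'J' (try body, no exception) → 'G' (else) → 'K' (after the try/except). Output: HJGK

Answer: HJGK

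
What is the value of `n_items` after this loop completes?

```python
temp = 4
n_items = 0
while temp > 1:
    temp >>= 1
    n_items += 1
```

Count right shifts until 1
`n_items` takes the values: 0 → 1 → 2

Answer: 2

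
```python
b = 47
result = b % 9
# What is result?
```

Trace:
`b = 47` → b = 47
`result = b % 9` → result = 2
So result = 2

Answer: 2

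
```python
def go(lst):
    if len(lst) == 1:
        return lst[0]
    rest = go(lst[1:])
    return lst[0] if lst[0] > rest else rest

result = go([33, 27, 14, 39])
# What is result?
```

Recursive max over [33, 27, 14, 39] = 39

Answer: 39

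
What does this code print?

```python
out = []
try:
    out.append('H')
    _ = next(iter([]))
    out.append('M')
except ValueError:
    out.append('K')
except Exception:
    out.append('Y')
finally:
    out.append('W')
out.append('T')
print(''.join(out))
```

Execution trace: 'H' (try body) → 'Y' (except Exception) → 'W' (finally) → 'T' (after the try/except). Output: HYWT

Answer: HYWT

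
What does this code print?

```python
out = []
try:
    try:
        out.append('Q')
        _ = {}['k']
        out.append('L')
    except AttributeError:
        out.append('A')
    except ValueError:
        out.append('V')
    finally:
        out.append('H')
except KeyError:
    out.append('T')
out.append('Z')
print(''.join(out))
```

Execution trace: 'Q' (try body) → 'H' (finally) → 'T' (outer except KeyError) → 'Z' (after the try/except). Output: QHTZ

Answer: QHTZ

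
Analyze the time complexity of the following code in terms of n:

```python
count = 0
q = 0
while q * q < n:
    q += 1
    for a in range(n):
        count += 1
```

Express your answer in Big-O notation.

Each loop level contributes: √n × n. Multiplying the contributions gives O(n√n).

Answer: O(n√n)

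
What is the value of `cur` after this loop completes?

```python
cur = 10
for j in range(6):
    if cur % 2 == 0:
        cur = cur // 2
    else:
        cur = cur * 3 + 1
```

Collatz-style transformation from 10
`cur` takes the values: 10 → 5 → 16 → 8 → 4 → 2 → 1

Answer: 1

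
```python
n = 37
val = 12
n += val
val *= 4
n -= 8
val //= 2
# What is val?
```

Trace:
`n = 37` → n = 37
`val = 12` → val = 12
`n += val` → n = 49
`val *= 4` → val = 48
`n -= 8` → n = 41
`val //= 2` → val = 24
So val = 24

Answer: 24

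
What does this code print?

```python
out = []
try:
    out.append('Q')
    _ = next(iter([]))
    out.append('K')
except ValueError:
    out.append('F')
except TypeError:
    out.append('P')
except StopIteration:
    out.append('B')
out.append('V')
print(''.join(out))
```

Execution trace: 'Q' (try body) → 'B' (except StopIteration) → 'V' (after the try/except). Output: QBV

Answer: QBV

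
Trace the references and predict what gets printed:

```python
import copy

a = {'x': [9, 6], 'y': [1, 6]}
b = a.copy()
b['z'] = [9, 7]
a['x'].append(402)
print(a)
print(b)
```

Key concept: shallow copy of dict with mutable values.
Step by step:
`a = {'x': [9, 6], 'y': [1, 6]}` → a = {'x': [9, 6], 'y': [1, 6]}
`b = a.copy()` → b = {'x': [9, 6], 'y': [1, 6]}
`b['z'] = [9, 7]` → b = {'x': [9, 6], 'y': [1, 6], 'z': [9, 7]}
`a['x'].append(402)` → a = {'x': [9, 6, 402], 'y': [1, 6]}; b = {'x': [9, 6, 402], 'y': [1, 6], 'z': [9, 7]}
`print(a)` → prints {'x': [9, 6, 402], 'y': [1, 6]}
`print(b)` → prints {'x': [9, 6, 402], 'y': [1, 6], 'z': [9, 7]}

Answer:
{'x': [9, 6, 402], 'y': [1, 6]}
{'x': [9, 6, 402], 'y': [1, 6], 'z': [9, 7]}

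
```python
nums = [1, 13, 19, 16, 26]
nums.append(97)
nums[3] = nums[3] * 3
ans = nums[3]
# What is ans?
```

Trace:
`nums = [1, 13, 19, 16, 26]` → nums = [1, 13, 19, 16, 26]
`nums.append(97)` → nums = [1, 13, 19, 16, 26, 97]
`nums[3] = nums[3] * 3` → nums = [1, 13, 19, 48, 26, 97]
`ans = nums[3]` → ans = 48
So ans = 48

Answer: 48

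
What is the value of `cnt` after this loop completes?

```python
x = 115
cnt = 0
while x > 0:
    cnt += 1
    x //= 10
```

Count digits by repeated division by 10
`cnt` takes the values: 0 → 1 → 2 → 3

Answer: 3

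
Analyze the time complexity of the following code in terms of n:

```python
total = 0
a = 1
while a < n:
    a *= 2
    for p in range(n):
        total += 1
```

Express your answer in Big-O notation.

Each loop level contributes: log n × n. Multiplying the contributions gives O(n log n).

Answer: O(n log n)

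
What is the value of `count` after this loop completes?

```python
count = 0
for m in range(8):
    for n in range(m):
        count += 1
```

Triangle number: 0+1+2+...+7
`count` takes the values: 0 → 1 → 2 → 3 → 4 → 5 → 6 → 7 → 8 → 9 → 10 → 11 → 12 → 13 → 14 → 15 → 16 → 17 → 18 → 19 → 20 → 21 → 22 → 23 → 24 → 25 → 26 → 27 → 28

Answer: 28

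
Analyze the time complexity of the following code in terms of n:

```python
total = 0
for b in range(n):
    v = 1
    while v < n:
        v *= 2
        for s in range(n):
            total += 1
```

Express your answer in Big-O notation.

Each loop level contributes: n × log n × n. Multiplying the contributions gives O(n^2 log n).

Answer: O(n^2 log n)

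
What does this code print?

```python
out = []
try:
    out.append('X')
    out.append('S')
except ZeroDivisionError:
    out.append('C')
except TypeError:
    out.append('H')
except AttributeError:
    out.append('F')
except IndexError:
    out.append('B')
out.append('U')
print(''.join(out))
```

Execution trace: 'X' (try body) → 'S' (try body, no exception) → 'U' (after the try/except). Output: XSU

Answer: XSU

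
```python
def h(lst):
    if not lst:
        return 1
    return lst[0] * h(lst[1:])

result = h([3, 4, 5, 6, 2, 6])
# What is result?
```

Product over [3, 4, 5, 6, 2, 6] = 3 * 4 * 5 * 6 * 2 * 6 = 4320

Answer: 4320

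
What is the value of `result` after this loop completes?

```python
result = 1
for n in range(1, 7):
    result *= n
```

6! = 720
`result` takes the values: 1 → 2 → 6 → 24 → 120 → 720

Answer: 720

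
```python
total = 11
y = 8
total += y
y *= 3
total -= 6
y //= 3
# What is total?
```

Trace:
`total = 11` → total = 11
`y = 8` → y = 8
`total += y` → total = 19
`y *= 3` → y = 24
`total -= 6` → total = 13
`y //= 3` → y = 8
So total = 13

Answer: 13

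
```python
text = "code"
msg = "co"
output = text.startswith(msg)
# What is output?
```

Trace:
`text = "code"` → text = 'code'
`msg = "co"` → msg = 'co'
`output = text.startswith(msg)` → output = True
So output = True

Answer: True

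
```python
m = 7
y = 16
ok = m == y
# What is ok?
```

Trace:
`m = 7` → m = 7
`y = 16` → y = 16
`ok = m == y` → ok = False
So ok = False

Answer: False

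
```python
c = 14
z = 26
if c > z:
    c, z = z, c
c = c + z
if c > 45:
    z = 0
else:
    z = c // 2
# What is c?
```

Trace:
`c = 14` → c = 14
`z = 26` → z = 26
`if c > z: ...` → c > z is False → no variable changes
`c = c + z` → c = 40
`if c > 45: ...` → c > 45 is False, take else branch → z = 20
So c = 40

Answer: 40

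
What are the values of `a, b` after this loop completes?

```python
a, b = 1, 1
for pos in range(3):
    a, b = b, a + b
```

Fibonacci: after 3 iterations
`a, b` takes the values: (1, 1) → (1, 2) → (2, 3) → (3, 5)

Answer: 3, 5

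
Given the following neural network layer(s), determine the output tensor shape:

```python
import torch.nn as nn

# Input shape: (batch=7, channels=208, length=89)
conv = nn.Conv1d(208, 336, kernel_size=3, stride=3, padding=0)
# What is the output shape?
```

Input: (7, 208, 89) -> Output: (7, 336, 29)

Answer: (7, 336, 29)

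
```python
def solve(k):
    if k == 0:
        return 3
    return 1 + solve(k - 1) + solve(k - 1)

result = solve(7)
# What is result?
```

solve(k) = 1 + 2·solve(k-1), solve(0)=3. Closed form: (3+1)·2^7 - 1 = 511.

Answer: 511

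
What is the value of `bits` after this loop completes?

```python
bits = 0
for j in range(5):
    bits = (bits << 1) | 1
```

Build 5 consecutive 1-bits: 0b11111
`bits` takes the values: 0 → 1 → 3 → 7 → 15 → 31

Answer: 31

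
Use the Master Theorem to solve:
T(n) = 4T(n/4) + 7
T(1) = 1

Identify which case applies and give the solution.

a=4, b=4, f(n)=7. log_4(4) = 1. Since c=0 < 1, Case 1 applies: T(n) = Θ(n^log_b(a)) = O(n).

Answer: O(n) - Case 1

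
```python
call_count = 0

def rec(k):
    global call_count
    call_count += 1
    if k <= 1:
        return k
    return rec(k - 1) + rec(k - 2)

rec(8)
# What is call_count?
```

Calls(k) = 1 + Calls(k-1) + Calls(k-2); Calls(0)=Calls(1)=1. For k=8 this gives 67.

Answer: 67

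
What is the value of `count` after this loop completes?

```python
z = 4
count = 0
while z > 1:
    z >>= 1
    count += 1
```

Count right shifts until 1
`count` takes the values: 0 → 1 → 2

Answer: 2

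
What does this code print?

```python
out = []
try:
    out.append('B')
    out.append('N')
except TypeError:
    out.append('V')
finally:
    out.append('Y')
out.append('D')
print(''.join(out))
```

Execution trace: 'B' (try body) → 'N' (try body, no exception) → 'Y' (finally) → 'D' (after the try/except). Output: BNYD

Answer: BNYD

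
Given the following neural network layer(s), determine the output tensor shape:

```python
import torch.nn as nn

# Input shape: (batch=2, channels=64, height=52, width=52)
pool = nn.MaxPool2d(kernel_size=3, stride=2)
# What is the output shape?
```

Input: (2, 64, 52, 52) -> Output: (2, 64, 25, 25)

Answer: (2, 64, 25, 25)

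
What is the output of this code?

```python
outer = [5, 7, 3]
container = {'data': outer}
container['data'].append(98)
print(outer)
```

Key concept: dict holds reference to list.
Step by step:
`outer = [5, 7, 3]` → outer = [5, 7, 3]
`container = {'data': outer}` → container = {'data': [5, 7, 3]}
`container['data'].append(98)` → outer = [5, 7, 3, 98]; container = {'data': [5, 7, 3, 98]}
`print(outer)` → prints [5, 7, 3, 98]

Answer: [5, 7, 3, 98]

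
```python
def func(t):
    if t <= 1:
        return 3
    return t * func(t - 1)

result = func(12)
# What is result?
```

func(12) = 12 * 11 * 10 * 9 * 8 * 7 * 6 * 5 * 4 * 3 * 2 * 3 = 1437004800

Answer: 1437004800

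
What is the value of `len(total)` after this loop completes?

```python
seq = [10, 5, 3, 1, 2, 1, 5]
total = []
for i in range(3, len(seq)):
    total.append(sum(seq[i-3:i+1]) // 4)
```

Number of 4-element averages
`total` takes the values: [] → [4] → [4, 2] → [4, 2, 1] → [4, 2, 1, 2]
So `len(total)` = 4

Answer: 4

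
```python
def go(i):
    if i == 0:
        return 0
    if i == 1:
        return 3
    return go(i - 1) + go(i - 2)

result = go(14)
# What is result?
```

Build up from base cases: go(0)=0, go(1)=3, go(2)=3, go(3)=6, go(4)=9, go(5)=15, go(6)=24, ..., go(14)=1131

Answer: 1131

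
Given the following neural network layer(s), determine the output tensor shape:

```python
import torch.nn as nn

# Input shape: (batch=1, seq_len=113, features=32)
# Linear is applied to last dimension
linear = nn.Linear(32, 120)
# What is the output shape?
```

Input: (1, 113, 32) -> Output: (1, 113, 120)

Answer: (1, 113, 120)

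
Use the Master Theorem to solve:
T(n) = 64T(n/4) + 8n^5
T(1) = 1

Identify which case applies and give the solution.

a=64, b=4, f(n)=8n^5. log_4(64) = 3. Since c=5 > 3 and the regularity condition holds (64(n/4)^5 = (64/4^5)n^5 with 64/4^5 < 1), Case 3 applies: T(n) = Θ(f(n)) = O(n^5).

Answer: O(n^5) - Case 3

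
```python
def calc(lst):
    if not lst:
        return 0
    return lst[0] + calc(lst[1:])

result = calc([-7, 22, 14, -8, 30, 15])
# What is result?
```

(-7) + 22 + 14 + (-8) + 30 + 15 + 0 = 66

Answer: 66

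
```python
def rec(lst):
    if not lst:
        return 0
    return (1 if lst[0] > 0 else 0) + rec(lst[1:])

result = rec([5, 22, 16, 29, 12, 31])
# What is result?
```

Count of positive elements in [5, 22, 16, 29, 12, 31] = 6

Answer: 6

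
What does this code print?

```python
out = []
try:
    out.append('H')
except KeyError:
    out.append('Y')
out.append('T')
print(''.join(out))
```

Execution trace: 'H' (try body, no exception) → 'T' (after the try/except). Output: HT

Answer: HT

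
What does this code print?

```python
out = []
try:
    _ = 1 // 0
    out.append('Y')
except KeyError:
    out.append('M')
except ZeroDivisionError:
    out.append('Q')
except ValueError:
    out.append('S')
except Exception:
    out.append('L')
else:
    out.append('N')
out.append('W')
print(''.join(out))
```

Execution trace: 'Q' (except ZeroDivisionError) → 'W' (after the try/except). Output: QW

Answer: QW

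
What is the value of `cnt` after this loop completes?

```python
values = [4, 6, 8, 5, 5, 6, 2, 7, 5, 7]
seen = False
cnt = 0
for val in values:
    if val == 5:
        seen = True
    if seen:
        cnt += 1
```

Count elements after first 5 in [4, 6, 8, 5, 5, 6, 2, 7, 5, 7]
`cnt` takes the values: 0 → 1 → 2 → 3 → 4 → 5 → 6 → 7

Answer: 7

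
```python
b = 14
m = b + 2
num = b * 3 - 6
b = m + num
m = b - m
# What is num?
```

Trace:
`b = 14` → b = 14
`m = b + 2` → m = 16
`num = b * 3 - 6` → num = 36
`b = m + num` → b = 52
`m = b - m` → m = 36
So num = 36

Answer: 36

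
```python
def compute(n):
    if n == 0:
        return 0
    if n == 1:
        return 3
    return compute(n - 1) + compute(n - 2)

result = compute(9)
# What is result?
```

Build up from base cases: compute(0)=0, compute(1)=3, compute(2)=3, compute(3)=6, compute(4)=9, compute(5)=15, compute(6)=24, ..., compute(9)=102

Answer: 102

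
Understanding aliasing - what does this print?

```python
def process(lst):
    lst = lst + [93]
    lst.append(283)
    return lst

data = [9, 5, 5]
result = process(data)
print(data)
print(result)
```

Key concept: rebinding parameter vs mutation.
Step by step:
`data = [9, 5, 5]` → data = [9, 5, 5]
`result = process(data)` → result = [9, 5, 5, 93, 283]
`print(data)` → prints [9, 5, 5]
`print(result)` → prints [9, 5, 5, 93, 283]

Answer:
[9, 5, 5]
[9, 5, 5, 93, 283]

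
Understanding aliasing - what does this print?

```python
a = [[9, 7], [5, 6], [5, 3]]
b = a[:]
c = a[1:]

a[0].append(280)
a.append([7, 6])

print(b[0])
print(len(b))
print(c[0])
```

Key concept: slice with nested mutation.
Step by step:
`a = [[9, 7], [5, 6], [5, 3]]` → a = [[9, 7], [5, 6], [5, 3]]
`b = a[:]` → b = [[9, 7], [5, 6], [5, 3]]
`c = a[1:]` → c = [[5, 6], [5, 3]]
`a[0].append(280)` → a = [[9, 7, 280], [5, 6], [5, 3]]; b = [[9, 7, 280], [5, 6], [5, 3]]
`a.append([7, 6])` → a = [[9, 7, 280], [5, 6], [5, 3], [7, 6]]
`print(b[0])` → prints [9, 7, 280]
`print(len(b))` → prints 3
`print(c[0])` → prints [5, 6]

Answer:
[9, 7, 280]
3
[5, 6]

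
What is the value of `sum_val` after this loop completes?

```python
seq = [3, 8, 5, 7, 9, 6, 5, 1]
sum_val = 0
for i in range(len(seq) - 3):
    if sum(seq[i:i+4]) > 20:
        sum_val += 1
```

Count windows with sum > 20
`sum_val` takes the values: 0 → 1 → 2 → 3 → 4 → 5

Answer: 5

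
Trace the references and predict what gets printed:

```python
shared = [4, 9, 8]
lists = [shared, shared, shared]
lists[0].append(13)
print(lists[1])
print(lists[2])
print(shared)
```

Key concept: list of same reference.
Step by step:
`shared = [4, 9, 8]` → shared = [4, 9, 8]
`lists = [shared, shared, shared]` → lists = [[4, 9, 8], [4, 9, 8], [4, 9, 8]]
`lists[0].append(13)` → shared = [4, 9, 8, 13]; lists = [[4, 9, 8, 13], [4, 9, 8, 13], [4, 9, 8, 13]]
`print(lists[1])` → prints [4, 9, 8, 13]
`print(lists[2])` → prints [4, 9, 8, 13]
`print(shared)` → prints [4, 9, 8, 13]

Answer:
[4, 9, 8, 13]
[4, 9, 8, 13]
[4, 9, 8, 13]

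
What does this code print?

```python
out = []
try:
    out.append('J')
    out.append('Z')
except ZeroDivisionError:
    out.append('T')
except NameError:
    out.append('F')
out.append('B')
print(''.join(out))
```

Execution trace: 'J' (try body) → 'Z' (try body, no exception) → 'B' (after the try/except). Output: JZB

Answer: JZB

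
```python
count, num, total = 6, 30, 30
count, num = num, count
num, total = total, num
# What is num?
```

Trace:
`count, num, total = 6, 30, 30` → count = 6; num = 30; total = 30
`count, num = num, count` → count = 30; num = 6
`num, total = total, num` → num = 30; total = 6
So num = 30

Answer: 30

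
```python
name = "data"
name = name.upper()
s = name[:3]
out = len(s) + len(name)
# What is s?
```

Trace:
`name = "data"` → name = 'data'
`name = name.upper()` → name = 'DATA'
`s = name[:3]` → s = 'DAT'
`out = len(s) + len(name)` → out = 7
So s = 'DAT'

Answer: 'DAT'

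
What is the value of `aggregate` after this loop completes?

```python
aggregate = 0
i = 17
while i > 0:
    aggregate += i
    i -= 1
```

Sum 17 down to 1
`aggregate` takes the values: 0 → 17 → 33 → 48 → 62 → 75 → 87 → 98 → 108 → 117 → 125 → 132 → 138 → 143 → 147 → 150 → 152 → 153

Answer: 153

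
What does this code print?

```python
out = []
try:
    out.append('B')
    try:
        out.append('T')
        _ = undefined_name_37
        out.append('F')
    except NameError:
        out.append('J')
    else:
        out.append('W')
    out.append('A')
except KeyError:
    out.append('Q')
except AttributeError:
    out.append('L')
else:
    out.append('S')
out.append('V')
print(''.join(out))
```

Execution trace: 'B' (try body) → 'T' (inner try body) → 'J' (inner except NameError) → 'A' (try body, no exception) → 'S' (else) → 'V' (after the try/except). Output: BTJASV

Answer: BTJASV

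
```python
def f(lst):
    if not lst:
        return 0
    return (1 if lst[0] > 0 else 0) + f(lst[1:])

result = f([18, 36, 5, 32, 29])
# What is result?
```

Count of positive elements in [18, 36, 5, 32, 29] = 5

Answer: 5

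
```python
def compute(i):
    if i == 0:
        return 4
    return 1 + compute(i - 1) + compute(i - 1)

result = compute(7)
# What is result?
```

compute(i) = 1 + 2·compute(i-1), compute(0)=4. Closed form: (4+1)·2^7 - 1 = 639.

Answer: 639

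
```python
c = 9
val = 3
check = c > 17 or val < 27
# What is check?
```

Trace:
`c = 9` → c = 9
`val = 3` → val = 3
`check = c > 17 or val < 27` → check = True
So check = True

Answer: True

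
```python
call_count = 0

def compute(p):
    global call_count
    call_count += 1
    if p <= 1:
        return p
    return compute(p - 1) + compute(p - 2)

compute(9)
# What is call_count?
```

Calls(p) = 1 + Calls(p-1) + Calls(p-2); Calls(0)=Calls(1)=1. For p=9 this gives 109.

Answer: 109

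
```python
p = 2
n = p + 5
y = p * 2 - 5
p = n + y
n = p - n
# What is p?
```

Trace:
`p = 2` → p = 2
`n = p + 5` → n = 7
`y = p * 2 - 5` → y = -1
`p = n + y` → p = 6
`n = p - n` → n = -1
So p = 6

Answer: 6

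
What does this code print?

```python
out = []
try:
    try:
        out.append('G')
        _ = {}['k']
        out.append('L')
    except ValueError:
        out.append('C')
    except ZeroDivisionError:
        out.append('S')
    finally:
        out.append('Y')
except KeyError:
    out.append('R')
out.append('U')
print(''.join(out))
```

Execution trace: 'G' (try body) → 'Y' (finally) → 'R' (outer except KeyError) → 'U' (after the try/except). Output: GYRU

Answer: GYRU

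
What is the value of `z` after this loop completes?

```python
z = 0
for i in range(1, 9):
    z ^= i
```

XOR of 1 to 8
`z` takes the values: 0 → 1 → 3 → 0 → 4 → 1 → 7 → 0 → 8

Answer: 8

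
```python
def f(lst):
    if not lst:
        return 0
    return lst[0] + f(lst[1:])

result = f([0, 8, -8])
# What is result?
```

0 + 8 + (-8) + 0 = 0

Answer: 0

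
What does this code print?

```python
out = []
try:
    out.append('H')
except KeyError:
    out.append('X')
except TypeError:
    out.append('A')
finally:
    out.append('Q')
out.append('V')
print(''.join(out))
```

Execution trace: 'H' (try body, no exception) → 'Q' (finally) → 'V' (after the try/except). Output: HQV

Answer: HQV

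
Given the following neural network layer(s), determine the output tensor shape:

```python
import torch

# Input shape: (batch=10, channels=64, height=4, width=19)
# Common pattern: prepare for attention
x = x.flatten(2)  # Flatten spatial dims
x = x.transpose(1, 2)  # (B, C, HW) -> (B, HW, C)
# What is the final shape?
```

Input: (10, 64, 4, 19) -> after flatten(2): (10, 64, 76) -> Output: (10, 76, 64)

Answer: (10, 76, 64)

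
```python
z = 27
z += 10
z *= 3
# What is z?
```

Trace:
`z = 27` → z = 27
`z += 10` → z = 37
`z *= 3` → z = 111
So z = 111

Answer: 111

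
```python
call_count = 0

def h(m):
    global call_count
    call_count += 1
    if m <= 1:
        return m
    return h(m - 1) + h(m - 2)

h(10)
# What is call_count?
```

Calls(m) = 1 + Calls(m-1) + Calls(m-2); Calls(0)=Calls(1)=1. For m=10 this gives 177.

Answer: 177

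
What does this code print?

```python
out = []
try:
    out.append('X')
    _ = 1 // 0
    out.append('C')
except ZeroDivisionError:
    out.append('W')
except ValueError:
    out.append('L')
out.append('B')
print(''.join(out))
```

Execution trace: 'X' (try body) → 'W' (except ZeroDivisionError) → 'B' (after the try/except). Output: XWB

Answer: XWB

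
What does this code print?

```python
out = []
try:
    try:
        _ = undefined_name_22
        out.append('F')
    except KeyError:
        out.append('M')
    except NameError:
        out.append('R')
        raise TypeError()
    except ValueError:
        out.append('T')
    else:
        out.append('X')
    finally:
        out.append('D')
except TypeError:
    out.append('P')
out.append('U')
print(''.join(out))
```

Execution trace: 'R' (inner except NameError) → 'D' (inner finally) → 'P' (outer except TypeError) → 'U' (after the try/except). Output: RDPU

Answer: RDPU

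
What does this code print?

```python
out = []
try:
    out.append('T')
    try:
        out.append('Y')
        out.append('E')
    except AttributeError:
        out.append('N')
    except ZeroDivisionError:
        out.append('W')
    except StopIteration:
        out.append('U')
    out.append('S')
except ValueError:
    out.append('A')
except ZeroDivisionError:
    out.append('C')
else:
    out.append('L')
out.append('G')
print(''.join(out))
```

Execution trace: 'T' (try body) → 'Y' (inner try body) → 'E' (inner try body, no exception) → 'S' (try body, no exception) → 'L' (else) → 'G' (after the try/except). Output: TYESLG

Answer: TYESLG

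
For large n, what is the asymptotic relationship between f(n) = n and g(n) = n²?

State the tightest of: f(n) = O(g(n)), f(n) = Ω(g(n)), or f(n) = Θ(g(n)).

n vs n²: f(n) = O(g(n)) but not Ω(g(n)) — n² grows strictly faster than n.

Answer: f(n) = O(g(n)) but not Ω(g(n)) — n² grows strictly faster than n.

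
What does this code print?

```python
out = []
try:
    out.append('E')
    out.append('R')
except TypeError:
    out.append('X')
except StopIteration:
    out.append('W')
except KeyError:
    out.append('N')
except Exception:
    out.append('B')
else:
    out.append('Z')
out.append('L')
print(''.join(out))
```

Execution trace: 'E' (try body) → 'R' (try body, no exception) → 'Z' (else) → 'L' (after the try/except). Output: ERZL

Answer: ERZL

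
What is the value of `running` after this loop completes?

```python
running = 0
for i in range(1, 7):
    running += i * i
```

Sum of squares 1² to 6² = 91
`running` takes the values: 0 → 1 → 5 → 14 → 30 → 55 → 91

Answer: 91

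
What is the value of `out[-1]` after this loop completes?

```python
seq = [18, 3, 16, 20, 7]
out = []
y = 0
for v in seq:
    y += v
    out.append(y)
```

Cumulative sum ends at 64
`out` takes the values: [] → [18] → [18, 21] → [18, 21, 37] → [18, 21, 37, 57] → [18, 21, 37, 57, 64]
So `out[-1]` = 64

Answer: 64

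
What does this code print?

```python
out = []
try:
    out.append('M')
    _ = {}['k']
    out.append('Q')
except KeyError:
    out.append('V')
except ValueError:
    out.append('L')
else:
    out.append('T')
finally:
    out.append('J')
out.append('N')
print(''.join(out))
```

Execution trace: 'M' (try body) → 'V' (except KeyError) → 'J' (finally) → 'N' (after the try/except). Output: MVJN

Answer: MVJN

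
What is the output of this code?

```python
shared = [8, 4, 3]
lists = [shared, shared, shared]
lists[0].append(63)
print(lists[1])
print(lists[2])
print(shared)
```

Key concept: list of same reference.
Step by step:
`shared = [8, 4, 3]` → shared = [8, 4, 3]
`lists = [shared, shared, shared]` → lists = [[8, 4, 3], [8, 4, 3], [8, 4, 3]]
`lists[0].append(63)` → shared = [8, 4, 3, 63]; lists = [[8, 4, 3, 63], [8, 4, 3, 63], [8, 4, 3, 63]]
`print(lists[1])` → prints [8, 4, 3, 63]
`print(lists[2])` → prints [8, 4, 3, 63]
`print(shared)` → prints [8, 4, 3, 63]

Answer:
[8, 4, 3, 63]
[8, 4, 3, 63]
[8, 4, 3, 63]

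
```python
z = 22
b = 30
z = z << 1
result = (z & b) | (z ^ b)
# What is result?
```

Trace:
`z = 22` → z = 22
`b = 30` → b = 30
`z = z << 1` → z = 44
`result = (z & b) | (z ^ b)` → result = 62
So result = 62

Answer: 62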